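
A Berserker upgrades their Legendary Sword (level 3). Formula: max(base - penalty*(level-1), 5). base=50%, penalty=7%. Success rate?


raw_rate = 50 - 7 * (3 - 1)
= 50 - 7 * 2
= 50 - 14
= 36
Apply floor: max(36, 5) = 36%

36%


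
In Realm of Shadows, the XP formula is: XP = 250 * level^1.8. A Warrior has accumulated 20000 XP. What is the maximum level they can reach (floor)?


XP = 250 * level^1.8, so level = (XP / 250)^(1/1.8)
= (20000 / 250)^(1/1.8)
= 80.0^0.5556
= 11.4096
Floor: level = 11

level 11


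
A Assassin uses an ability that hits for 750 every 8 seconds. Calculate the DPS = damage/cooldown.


DPS = damage / cooldown
= 750 / 8
= 93.75

93.75 DPS


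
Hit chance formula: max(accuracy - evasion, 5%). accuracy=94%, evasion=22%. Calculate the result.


accuracy - evasion = 94 - 22 = 72
Apply floor: max(72, 5) = 72
Hit chance = 72%

72%


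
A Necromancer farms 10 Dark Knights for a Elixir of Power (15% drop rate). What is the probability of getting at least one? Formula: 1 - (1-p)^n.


P(at least one) = 1 - P(none) = 1 - (1-p)^n
p = 15/100 = 0.15
1 - p = 0.85
(1 - p)^10 = 0.85^10 = 0.196874
P(at least one) = 1 - 0.196874 = 0.8031

0.8031


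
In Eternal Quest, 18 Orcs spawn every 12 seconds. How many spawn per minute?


Spawns per minute = count * (60 / interval)
= 18 * (60 / 12)
= 18 * 5.0
= 90.0

90.0 per minute


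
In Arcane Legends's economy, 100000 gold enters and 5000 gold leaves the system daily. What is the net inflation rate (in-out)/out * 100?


Net gold = 100000 - 5000 = 95000
Inflation rate = net / sunk * 100 = 95000 / 5000 * 100
= 19.0 * 100
= 1900.00%

1900.00%


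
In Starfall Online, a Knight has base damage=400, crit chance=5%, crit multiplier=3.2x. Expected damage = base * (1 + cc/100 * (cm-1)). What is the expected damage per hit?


E[dmg] = base * (1 + crit_chance * (crit_mult - 1))
cc as decimal = 5/100 = 0.05
cm - 1 = 3.2 - 1 = 2.2
Bonus factor = 0.05 * 2.2 = 0.11
Total multiplier = 1 + 0.11 = 1.11
Expected damage = 400 * 1.11 = 444.00

444.00 damage


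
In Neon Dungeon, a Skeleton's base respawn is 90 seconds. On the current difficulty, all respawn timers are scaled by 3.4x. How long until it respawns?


Respawn time = base * multiplier
= 90 * 3.4
= 306.0 seconds

306.0 seconds


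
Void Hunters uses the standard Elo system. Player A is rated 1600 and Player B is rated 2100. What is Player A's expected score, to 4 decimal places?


Elo expected score: Ea = 1/(1 + 10^((Rb-Ra)/400))
Rb - Ra = 2100 - 1600 = 500
(Rb-Ra)/400 = 500/400 = 1.25
10^1.25 = 17.782794
Ea = 1/(1 + 17.782794) = 1/18.782794 = 0.0532

0.0532


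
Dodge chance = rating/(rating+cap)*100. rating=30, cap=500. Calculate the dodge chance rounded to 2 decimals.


dodge% = 30 / (30 + 500) * 100
= 30 / 530 * 100
= 0.056604 * 100
= 5.66%

5.66%


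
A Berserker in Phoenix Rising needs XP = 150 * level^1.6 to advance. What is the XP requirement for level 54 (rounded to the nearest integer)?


XP = 150 * level^1.6
Substitute level = 54:
XP = 150 * 54^1.6
= 150 * 591.3301
= 88700

88700 XP


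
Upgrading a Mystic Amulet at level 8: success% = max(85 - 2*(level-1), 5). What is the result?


raw_rate = 85 - 2 * (8 - 1)
= 85 - 2 * 7
= 85 - 14
= 71
Apply floor: max(71, 5) = 71%

71%


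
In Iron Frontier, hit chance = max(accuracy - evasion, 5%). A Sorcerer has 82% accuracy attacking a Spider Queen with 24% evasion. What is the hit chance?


accuracy - evasion = 82 - 24 = 58
Apply floor: max(58, 5) = 58
Hit chance = 58%

58%


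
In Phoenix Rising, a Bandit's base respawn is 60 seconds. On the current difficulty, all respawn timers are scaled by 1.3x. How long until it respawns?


Respawn time = base * multiplier
= 60 * 1.3
= 78.0 seconds

78.0 seconds


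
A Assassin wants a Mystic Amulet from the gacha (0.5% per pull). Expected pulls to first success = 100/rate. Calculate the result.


Expected pulls for a geometric distribution = 1/p = 100 / rate%
= 100 / 0.5
= 200.0

200.0 pulls


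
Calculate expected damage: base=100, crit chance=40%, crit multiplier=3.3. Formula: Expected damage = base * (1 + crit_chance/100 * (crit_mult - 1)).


E[dmg] = base * (1 + crit_chance * (crit_mult - 1))
cc as decimal = 40/100 = 0.4
cm - 1 = 3.3 - 1 = 2.3
Bonus factor = 0.4 * 2.3 = 0.92
Total multiplier = 1 + 0.92 = 1.92
Expected damage = 100 * 1.92 = 192.00

192.00 damage


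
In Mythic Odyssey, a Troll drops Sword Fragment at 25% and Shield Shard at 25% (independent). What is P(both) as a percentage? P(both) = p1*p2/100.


For independent events, P(both) = P(A) * P(B)
= 25% * 25%
= 625 / 100 %
= 6.25%

6.25%


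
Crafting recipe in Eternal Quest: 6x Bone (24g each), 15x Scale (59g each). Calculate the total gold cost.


Cost breakdown:
  Bone: 6 * 24 = 144
  Scale: 15 * 59 = 885
Total = 144 + 885 = 1029

1029 gold


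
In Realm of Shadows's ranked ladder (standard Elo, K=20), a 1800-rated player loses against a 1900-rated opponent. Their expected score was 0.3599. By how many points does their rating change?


Elo update: delta = K * (S - Ea), where S = 0 (loses)
S - Ea = 0 - 0.3599 = -0.3599
Rating change = 20 * -0.3599
= -7.20

-7.20 rating points


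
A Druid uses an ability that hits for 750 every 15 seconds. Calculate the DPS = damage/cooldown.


DPS = damage / cooldown
= 750 / 15
= 50.00

50.00 DPS


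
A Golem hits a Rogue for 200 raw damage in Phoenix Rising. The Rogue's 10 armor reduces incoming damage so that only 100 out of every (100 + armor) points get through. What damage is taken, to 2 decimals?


actual = 200 * 100 / (100 + 10)
= 200 * 100 / 110
= 20000 / 110
= 181.82

181.82 damage


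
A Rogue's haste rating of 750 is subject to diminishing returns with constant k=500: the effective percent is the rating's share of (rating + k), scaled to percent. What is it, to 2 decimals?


effective% = rating / (rating + k) * 100
= 750 / (750 + 500) * 100
= 750 / 1250 * 100
= 0.6 * 100
= 60.00%

60.00%


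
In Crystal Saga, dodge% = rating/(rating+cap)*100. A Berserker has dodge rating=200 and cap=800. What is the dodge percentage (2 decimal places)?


dodge% = 200 / (200 + 800) * 100
= 200 / 1000 * 100
= 0.2 * 100
= 20.00%

20.00%


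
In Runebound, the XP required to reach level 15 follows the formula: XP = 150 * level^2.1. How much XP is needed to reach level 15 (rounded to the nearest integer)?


XP = 150 * level^2.1
Substitute level = 15:
XP = 150 * 15^2.1
= 150 * 294.9794
= 44247

44247 XP


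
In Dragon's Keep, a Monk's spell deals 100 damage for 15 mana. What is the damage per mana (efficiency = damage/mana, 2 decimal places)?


Efficiency = damage / mana
= 100 / 15
= 6.67

6.67 dmg/mana


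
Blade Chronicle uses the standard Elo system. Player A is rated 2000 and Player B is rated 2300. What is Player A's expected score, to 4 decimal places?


Elo expected score: Ea = 1/(1 + 10^((Rb-Ra)/400))
Rb - Ra = 2300 - 2000 = 300
(Rb-Ra)/400 = 300/400 = 0.75
10^0.75 = 5.623413
Ea = 1/(1 + 5.623413) = 1/6.623413 = 0.1510

0.1510


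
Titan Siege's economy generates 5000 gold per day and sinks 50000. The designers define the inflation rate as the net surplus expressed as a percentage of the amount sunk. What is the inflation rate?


Net gold = 5000 - 50000 = -45000
Inflation rate = net / sunk * 100 = -45000 / 50000 * 100
= -0.9 * 100
= -90.00%

-90.00%


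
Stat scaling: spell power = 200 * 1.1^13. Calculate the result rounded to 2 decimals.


value = base * growth^level
= 200 * 1.1^13
= 200 * 3.452271
= 690.45

690.45 spell power


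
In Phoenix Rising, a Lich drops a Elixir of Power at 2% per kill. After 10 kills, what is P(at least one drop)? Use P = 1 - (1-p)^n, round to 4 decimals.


P(at least one) = 1 - P(none) = 1 - (1-p)^n
p = 2/100 = 0.02
1 - p = 0.98
(1 - p)^10 = 0.98^10 = 0.817073
P(at least one) = 1 - 0.817073 = 0.1829

0.1829


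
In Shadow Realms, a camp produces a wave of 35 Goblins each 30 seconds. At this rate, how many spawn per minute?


Spawns per minute = count * (60 / interval)
= 35 * (60 / 30)
= 35 * 2.0
= 70.0

70.0 per minute


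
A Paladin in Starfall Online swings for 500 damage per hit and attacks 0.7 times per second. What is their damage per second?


DPS = damage * attack_speed
= 500 * 0.7
= 350.0

350.0 DPS


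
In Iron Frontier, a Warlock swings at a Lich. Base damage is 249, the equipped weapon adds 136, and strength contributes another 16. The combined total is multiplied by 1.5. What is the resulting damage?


Sum base + weapon + str = 249 + 136 + 16 = 401
Multiply by 1.5:
401 * 1.5 = 601.5

601.5 damage


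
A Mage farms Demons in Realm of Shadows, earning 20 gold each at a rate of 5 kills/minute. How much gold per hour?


Gold per minute = 20 * 5 = 100
Gold per hour = 100 * 60 = 6000

6000 gold/hour


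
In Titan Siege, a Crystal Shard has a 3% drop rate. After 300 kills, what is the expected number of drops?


Expected drops = kills * (drop_rate / 100)
= 300 * (3 / 100)
= 300 * 0.03
= 9.0

9.0 drops


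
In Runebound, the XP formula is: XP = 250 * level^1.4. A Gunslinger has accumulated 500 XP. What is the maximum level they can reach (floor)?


XP = 250 * level^1.4, so level = (XP / 250)^(1/1.4)
= (500 / 250)^(1/1.4)
= 2.0^0.7143
= 1.6407
Floor: level = 1

level 1


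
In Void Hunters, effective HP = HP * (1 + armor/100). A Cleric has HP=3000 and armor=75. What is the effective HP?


EHP = 3000 * (1 + 75/100)
= 3000 * (1 + 0.75)
= 3000 * 1.75
= 5250.0

5250.0 EHP


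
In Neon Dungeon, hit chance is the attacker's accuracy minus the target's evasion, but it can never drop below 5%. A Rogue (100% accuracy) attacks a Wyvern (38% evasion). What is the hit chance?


accuracy - evasion = 100 - 38 = 62
Apply floor: max(62, 5) = 62
Hit chance = 62%

62%


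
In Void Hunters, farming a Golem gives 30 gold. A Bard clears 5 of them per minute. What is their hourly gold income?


Gold per minute = 30 * 5 = 150
Gold per hour = 150 * 60 = 9000

9000 gold/hour


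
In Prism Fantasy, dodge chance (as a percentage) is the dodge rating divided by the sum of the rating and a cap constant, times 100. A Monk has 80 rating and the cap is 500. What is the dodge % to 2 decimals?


dodge% = 80 / (80 + 500) * 100
= 80 / 580 * 100
= 0.137931 * 100
= 13.79%

13.79%


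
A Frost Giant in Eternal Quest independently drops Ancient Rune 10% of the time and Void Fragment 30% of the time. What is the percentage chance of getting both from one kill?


For independent events, P(both) = P(A) * P(B)
= 10% * 30%
= 300 / 100 %
= 3.0%

3.0%


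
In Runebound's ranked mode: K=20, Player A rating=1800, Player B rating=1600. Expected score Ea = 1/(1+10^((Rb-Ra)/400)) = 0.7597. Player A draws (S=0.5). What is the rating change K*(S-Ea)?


Elo update: delta = K * (S - Ea), where S = 0.5 (draws)
S - Ea = 0.5 - 0.7597 = -0.2597
Rating change = 20 * -0.2597
= -5.19

-5.19 rating points


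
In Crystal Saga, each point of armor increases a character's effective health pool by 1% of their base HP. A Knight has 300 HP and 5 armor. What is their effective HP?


EHP = 300 * (1 + 5/100)
= 300 * (1 + 0.05)
= 300 * 1.05
= 315.0

315.0 EHP


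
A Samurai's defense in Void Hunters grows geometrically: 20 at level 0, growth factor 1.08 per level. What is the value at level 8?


value = base * growth^level
= 20 * 1.08^8
= 20 * 1.85093
= 37.02

37.02 defense


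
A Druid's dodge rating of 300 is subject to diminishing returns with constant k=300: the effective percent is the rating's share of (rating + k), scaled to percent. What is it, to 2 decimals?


effective% = rating / (rating + k) * 100
= 300 / (300 + 300) * 100
= 300 / 600 * 100
= 0.5 * 100
= 50.00%

50.00%


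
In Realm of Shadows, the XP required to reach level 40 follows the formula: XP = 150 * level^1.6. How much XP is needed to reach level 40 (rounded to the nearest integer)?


XP = 150 * level^1.6
Substitute level = 40:
XP = 150 * 40^1.6
= 150 * 365.844
= 54877

54877 XP


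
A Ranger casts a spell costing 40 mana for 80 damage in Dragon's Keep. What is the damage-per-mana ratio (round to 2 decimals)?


Efficiency = damage / mana
= 80 / 40
= 2.00

2.00 dmg/mana


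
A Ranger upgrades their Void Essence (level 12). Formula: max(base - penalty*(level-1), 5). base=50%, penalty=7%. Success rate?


raw_rate = 50 - 7 * (12 - 1)
= 50 - 7 * 11
= 50 - 77
= -27
Apply floor: max(-27, 5) = 5%

5%


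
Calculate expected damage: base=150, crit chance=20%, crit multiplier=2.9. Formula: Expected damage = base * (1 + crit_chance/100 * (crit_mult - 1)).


E[dmg] = base * (1 + crit_chance * (crit_mult - 1))
cc as decimal = 20/100 = 0.2
cm - 1 = 2.9 - 1 = 1.9
Bonus factor = 0.2 * 1.9 = 0.38
Total multiplier = 1 + 0.38 = 1.38
Expected damage = 150 * 1.38 = 207.00

207.00 damage


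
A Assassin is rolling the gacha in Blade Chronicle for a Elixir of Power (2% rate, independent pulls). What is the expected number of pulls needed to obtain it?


Expected pulls for a geometric distribution = 1/p = 100 / rate%
= 100 / 2
= 50.0

50.0 pulls


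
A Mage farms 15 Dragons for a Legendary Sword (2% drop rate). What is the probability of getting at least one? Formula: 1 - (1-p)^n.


P(at least one) = 1 - P(none) = 1 - (1-p)^n
p = 2/100 = 0.02
1 - p = 0.98
(1 - p)^15 = 0.98^15 = 0.738569
P(at least one) = 1 - 0.738569 = 0.2614

0.2614


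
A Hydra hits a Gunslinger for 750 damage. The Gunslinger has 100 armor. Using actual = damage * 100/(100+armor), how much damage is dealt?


actual = 750 * 100 / (100 + 100)
= 750 * 100 / 200
= 75000 / 200
= 375.00

375.00 damage


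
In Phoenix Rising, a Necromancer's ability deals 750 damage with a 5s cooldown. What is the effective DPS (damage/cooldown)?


DPS = damage / cooldown
= 750 / 5
= 150.00

150.00 DPS


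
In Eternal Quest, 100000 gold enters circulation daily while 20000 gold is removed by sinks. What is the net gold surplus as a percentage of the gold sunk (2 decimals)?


Net gold = 100000 - 20000 = 80000
Inflation rate = net / sunk * 100 = 80000 / 20000 * 100
= 4.0 * 100
= 400.00%

400.00%


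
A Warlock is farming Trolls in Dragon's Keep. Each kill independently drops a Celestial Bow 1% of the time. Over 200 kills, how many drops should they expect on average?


Expected drops = kills * (drop_rate / 100)
= 200 * (1 / 100)
= 200 * 0.01
= 2.0

2.0 drops


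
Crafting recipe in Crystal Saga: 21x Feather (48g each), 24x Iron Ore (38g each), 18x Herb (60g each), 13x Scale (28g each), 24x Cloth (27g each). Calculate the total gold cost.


Cost breakdown:
  Feather: 21 * 48 = 1008
  Iron Ore: 24 * 38 = 912
  Herb: 18 * 60 = 1080
  Scale: 13 * 28 = 364
  Cloth: 24 * 27 = 648
Total = 1008 + 912 + 1080 + 364 + 648 = 4012

4012 gold


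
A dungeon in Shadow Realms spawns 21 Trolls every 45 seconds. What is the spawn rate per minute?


Spawns per minute = count * (60 / interval)
= 21 * (60 / 45)
= 21 * 1.3333
= 28.0

28.0 per minute


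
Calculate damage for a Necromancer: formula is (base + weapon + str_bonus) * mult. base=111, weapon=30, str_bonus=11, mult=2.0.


Sum base + weapon + str = 111 + 30 + 11 = 152
Multiply by 2.0:
152 * 2.0 = 304.0

304.0 damage


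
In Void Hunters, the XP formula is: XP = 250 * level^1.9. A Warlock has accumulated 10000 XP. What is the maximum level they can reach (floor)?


XP = 250 * level^1.9, so level = (XP / 250)^(1/1.9)
= (10000 / 250)^(1/1.9)
= 40.0^0.5263
= 6.9693
Floor: level = 6

level 6


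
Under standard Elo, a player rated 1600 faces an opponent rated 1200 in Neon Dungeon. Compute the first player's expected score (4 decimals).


Elo expected score: Ea = 1/(1 + 10^((Rb-Ra)/400))
Rb - Ra = 1200 - 1600 = -400
(Rb-Ra)/400 = -400/400 = -1.0
10^-1.0 = 0.1
Ea = 1/(1 + 0.1) = 1/1.1 = 0.9091

0.9091


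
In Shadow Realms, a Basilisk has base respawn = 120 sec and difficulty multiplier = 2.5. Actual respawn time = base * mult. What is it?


Respawn time = base * multiplier
= 120 * 2.5
= 300.0 seconds

300.0 seconds


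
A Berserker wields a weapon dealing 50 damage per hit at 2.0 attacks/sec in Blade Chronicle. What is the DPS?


DPS = damage * attack_speed
= 50 * 2.0
= 100.0

100.0 DPS


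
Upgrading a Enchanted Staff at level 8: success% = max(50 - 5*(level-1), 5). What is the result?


raw_rate = 50 - 5 * (8 - 1)
= 50 - 5 * 7
= 50 - 35
= 15
Apply floor: max(15, 5) = 15%

15%


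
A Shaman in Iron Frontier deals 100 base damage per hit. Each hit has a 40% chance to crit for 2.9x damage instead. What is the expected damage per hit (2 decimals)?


E[dmg] = base * (1 + crit_chance * (crit_mult - 1))
cc as decimal = 40/100 = 0.4
cm - 1 = 2.9 - 1 = 1.9
Bonus factor = 0.4 * 1.9 = 0.76
Total multiplier = 1 + 0.76 = 1.76
Expected damage = 100 * 1.76 = 176.00

176.00 damage


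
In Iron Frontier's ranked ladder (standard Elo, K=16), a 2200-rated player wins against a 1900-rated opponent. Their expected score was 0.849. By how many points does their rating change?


Elo update: delta = K * (S - Ea), where S = 1 (wins)
S - Ea = 1 - 0.849 = 0.151
Rating change = 16 * 0.151
= 2.42

2.42 rating points


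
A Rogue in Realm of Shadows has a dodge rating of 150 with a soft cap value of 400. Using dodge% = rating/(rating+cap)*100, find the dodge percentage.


dodge% = 150 / (150 + 400) * 100
= 150 / 550 * 100
= 0.272727 * 100
= 27.27%

27.27%


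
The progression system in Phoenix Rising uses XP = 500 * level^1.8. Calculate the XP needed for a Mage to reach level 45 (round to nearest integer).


XP = 500 * level^1.8
Substitute level = 45:
XP = 500 * 45^1.8
= 500 * 945.7634
= 472882

472882 XP


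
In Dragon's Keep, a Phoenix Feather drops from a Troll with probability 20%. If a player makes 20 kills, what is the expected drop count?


Expected drops = kills * (drop_rate / 100)
= 20 * (20 / 100)
= 20 * 0.2
= 4.0

4.0 drops


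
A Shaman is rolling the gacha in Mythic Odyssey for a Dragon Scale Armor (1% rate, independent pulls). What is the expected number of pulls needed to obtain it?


Expected pulls for a geometric distribution = 1/p = 100 / rate%
= 100 / 1
= 100.0

100.0 pulls


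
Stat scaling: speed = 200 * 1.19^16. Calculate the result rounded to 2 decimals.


value = base * growth^level
= 200 * 1.19^16
= 200 * 16.17154
= 3234.31

3234.31 speed


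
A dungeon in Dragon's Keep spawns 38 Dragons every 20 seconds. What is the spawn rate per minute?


Spawns per minute = count * (60 / interval)
= 38 * (60 / 20)
= 38 * 3.0
= 114.0

114.0 per minute


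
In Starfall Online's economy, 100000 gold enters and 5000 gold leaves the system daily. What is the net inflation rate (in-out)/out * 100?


Net gold = 100000 - 5000 = 95000
Inflation rate = net / sunk * 100 = 95000 / 5000 * 100
= 19.0 * 100
= 1900.00%

1900.00%


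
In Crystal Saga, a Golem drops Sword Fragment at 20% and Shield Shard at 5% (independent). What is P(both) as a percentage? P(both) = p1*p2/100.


For independent events, P(both) = P(A) * P(B)
= 20% * 5%
= 100 / 100 %
= 1.0%

1.0%


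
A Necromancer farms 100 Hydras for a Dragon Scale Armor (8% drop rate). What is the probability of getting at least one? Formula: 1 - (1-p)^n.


P(at least one) = 1 - P(none) = 1 - (1-p)^n
p = 8/100 = 0.08
1 - p = 0.92
(1 - p)^100 = 0.92^100 = 0.000239
P(at least one) = 1 - 0.000239 = 0.9998

0.9998


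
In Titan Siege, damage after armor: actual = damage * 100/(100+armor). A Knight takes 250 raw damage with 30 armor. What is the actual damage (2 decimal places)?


actual = 250 * 100 / (100 + 30)
= 250 * 100 / 130
= 25000 / 130
= 192.31

192.31 damage


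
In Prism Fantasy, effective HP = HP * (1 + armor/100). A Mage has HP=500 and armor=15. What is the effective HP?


EHP = 500 * (1 + 15/100)
= 500 * (1 + 0.15)
= 500 * 1.15
= 575.0

575.0 EHP


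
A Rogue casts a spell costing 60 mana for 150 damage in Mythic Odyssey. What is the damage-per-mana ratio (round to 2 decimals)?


Efficiency = damage / mana
= 150 / 60
= 2.50

2.50 dmg/mana


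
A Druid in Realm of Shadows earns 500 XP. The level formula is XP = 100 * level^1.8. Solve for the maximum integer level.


XP = 100 * level^1.8, so level = (XP / 100)^(1/1.8)
= (500 / 100)^(1/1.8)
= 5.0^0.5556
= 2.4452
Floor: level = 2

level 2


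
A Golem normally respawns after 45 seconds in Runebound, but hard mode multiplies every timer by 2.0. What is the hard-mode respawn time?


Respawn time = base * multiplier
= 45 * 2.0
= 90.0 seconds

90.0 seconds


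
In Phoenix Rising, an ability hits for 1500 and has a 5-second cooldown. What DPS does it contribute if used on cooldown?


DPS = damage / cooldown
= 1500 / 5
= 300.00

300.00 DPS


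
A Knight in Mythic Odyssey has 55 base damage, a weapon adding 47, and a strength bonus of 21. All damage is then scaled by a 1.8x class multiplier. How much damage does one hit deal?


Sum base + weapon + str = 55 + 47 + 21 = 123
Multiply by 1.8:
123 * 1.8 = 221.4

221.4 damage


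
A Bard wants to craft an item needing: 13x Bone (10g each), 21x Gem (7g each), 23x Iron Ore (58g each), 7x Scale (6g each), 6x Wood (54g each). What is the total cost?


Cost breakdown:
  Bone: 13 * 10 = 130
  Gem: 21 * 7 = 147
  Iron Ore: 23 * 58 = 1334
  Scale: 7 * 6 = 42
  Wood: 6 * 54 = 324
Total = 130 + 147 + 1334 + 42 + 324 = 1977

1977 gold


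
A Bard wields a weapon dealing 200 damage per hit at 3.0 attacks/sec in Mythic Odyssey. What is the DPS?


DPS = damage * attack_speed
= 200 * 3.0
= 600.0

600.0 DPS


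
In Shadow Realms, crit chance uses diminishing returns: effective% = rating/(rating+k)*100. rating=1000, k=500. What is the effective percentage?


effective% = rating / (rating + k) * 100
= 1000 / (1000 + 500) * 100
= 1000 / 1500 * 100
= 0.666667 * 100
= 66.67%

66.67%


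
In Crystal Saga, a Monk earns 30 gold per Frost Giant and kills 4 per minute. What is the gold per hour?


Gold per minute = 30 * 4 = 120
Gold per hour = 120 * 60 = 7200

7200 gold/hour


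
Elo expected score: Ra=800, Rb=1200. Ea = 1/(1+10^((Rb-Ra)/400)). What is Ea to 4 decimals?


Elo expected score: Ea = 1/(1 + 10^((Rb-Ra)/400))
Rb - Ra = 1200 - 800 = 400
(Rb-Ra)/400 = 400/400 = 1.0
10^1.0 = 10.0
Ea = 1/(1 + 10.0) = 1/11.0 = 0.0909

0.0909


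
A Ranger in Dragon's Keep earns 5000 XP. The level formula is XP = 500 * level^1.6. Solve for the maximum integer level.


XP = 500 * level^1.6, so level = (XP / 500)^(1/1.6)
= (5000 / 500)^(1/1.6)
= 10.0^0.625
= 4.217
Floor: level = 4

level 4


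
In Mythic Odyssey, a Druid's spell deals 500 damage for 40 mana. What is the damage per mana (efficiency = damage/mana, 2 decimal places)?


Efficiency = damage / mana
= 500 / 40
= 12.50

12.50 dmg/mana


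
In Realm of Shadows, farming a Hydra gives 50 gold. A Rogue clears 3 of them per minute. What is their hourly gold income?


Gold per minute = 50 * 3 = 150
Gold per hour = 150 * 60 = 9000

9000 gold/hour


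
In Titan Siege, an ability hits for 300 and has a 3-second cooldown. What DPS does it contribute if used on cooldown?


DPS = damage / cooldown
= 300 / 3
= 100.00

100.00 DPS


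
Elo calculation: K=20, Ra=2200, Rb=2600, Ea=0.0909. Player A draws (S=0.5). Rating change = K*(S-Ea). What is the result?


Elo update: delta = K * (S - Ea), where S = 0.5 (draws)
S - Ea = 0.5 - 0.0909 = 0.4091
Rating change = 20 * 0.4091
= 8.18

8.18 rating points


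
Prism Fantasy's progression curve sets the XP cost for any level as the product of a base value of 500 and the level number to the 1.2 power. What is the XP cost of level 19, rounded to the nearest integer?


XP = 500 * level^1.2
Substitute level = 19:
XP = 500 * 19^1.2
= 500 * 34.2377
= 17119

17119 XP


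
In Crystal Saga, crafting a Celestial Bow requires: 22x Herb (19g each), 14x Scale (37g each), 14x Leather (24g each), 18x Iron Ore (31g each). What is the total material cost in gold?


Cost breakdown:
  Herb: 22 * 19 = 418
  Scale: 14 * 37 = 518
  Leather: 14 * 24 = 336
  Iron Ore: 18 * 31 = 558
Total = 418 + 518 + 336 + 558 = 1830

1830 gold


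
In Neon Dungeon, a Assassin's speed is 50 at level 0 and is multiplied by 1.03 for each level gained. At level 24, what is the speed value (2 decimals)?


value = base * growth^level
= 50 * 1.03^24
= 50 * 2.032794
= 101.64

101.64 speed


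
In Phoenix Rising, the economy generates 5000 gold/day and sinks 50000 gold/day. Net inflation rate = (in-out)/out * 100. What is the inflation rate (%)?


Net gold = 5000 - 50000 = -45000
Inflation rate = net / sunk * 100 = -45000 / 50000 * 100
= -0.9 * 100
= -90.00%

-90.00%


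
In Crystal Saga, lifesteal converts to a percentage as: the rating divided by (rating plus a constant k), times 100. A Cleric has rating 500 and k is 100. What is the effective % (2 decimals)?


effective% = rating / (rating + k) * 100
= 500 / (500 + 100) * 100
= 500 / 600 * 100
= 0.833333 * 100
= 83.33%

83.33%


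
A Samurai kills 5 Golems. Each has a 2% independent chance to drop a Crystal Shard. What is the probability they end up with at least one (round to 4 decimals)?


P(at least one) = 1 - P(none) = 1 - (1-p)^n
p = 2/100 = 0.02
1 - p = 0.98
(1 - p)^5 = 0.98^5 = 0.903921
P(at least one) = 1 - 0.903921 = 0.0961

0.0961


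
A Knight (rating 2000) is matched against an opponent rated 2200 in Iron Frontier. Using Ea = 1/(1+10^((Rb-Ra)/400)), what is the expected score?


Elo expected score: Ea = 1/(1 + 10^((Rb-Ra)/400))
Rb - Ra = 2200 - 2000 = 200
(Rb-Ra)/400 = 200/400 = 0.5
10^0.5 = 3.162278
Ea = 1/(1 + 3.162278) = 1/4.162278 = 0.2403

0.2403


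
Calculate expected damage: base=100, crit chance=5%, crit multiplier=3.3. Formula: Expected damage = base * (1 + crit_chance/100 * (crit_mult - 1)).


E[dmg] = base * (1 + crit_chance * (crit_mult - 1))
cc as decimal = 5/100 = 0.05
cm - 1 = 3.3 - 1 = 2.3
Bonus factor = 0.05 * 2.3 = 0.115
Total multiplier = 1 + 0.115 = 1.115
Expected damage = 100 * 1.115 = 111.50

111.50 damage


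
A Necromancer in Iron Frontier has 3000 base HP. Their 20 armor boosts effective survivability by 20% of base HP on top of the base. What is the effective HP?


EHP = 3000 * (1 + 20/100)
= 3000 * (1 + 0.2)
= 3000 * 1.2
= 3600.0

3600.0 EHP


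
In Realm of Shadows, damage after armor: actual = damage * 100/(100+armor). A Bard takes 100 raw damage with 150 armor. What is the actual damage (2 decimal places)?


actual = 100 * 100 / (100 + 150)
= 100 * 100 / 250
= 10000 / 250
= 40.00

40.00 damage


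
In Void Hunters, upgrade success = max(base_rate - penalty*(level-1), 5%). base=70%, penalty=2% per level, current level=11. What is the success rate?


raw_rate = 70 - 2 * (11 - 1)
= 70 - 2 * 10
= 70 - 20
= 50
Apply floor: max(50, 5) = 50%

50%


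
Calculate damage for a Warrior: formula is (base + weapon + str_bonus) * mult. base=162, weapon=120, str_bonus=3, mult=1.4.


Sum base + weapon + str = 162 + 120 + 3 = 285
Multiply by 1.4:
285 * 1.4 = 399.0

399.0 damage


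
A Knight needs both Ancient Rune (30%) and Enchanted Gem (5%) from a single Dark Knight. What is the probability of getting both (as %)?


For independent events, P(both) = P(A) * P(B)
= 30% * 5%
= 150 / 100 %
= 1.5%

1.5%


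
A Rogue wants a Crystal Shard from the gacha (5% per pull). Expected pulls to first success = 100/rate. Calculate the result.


Expected pulls for a geometric distribution = 1/p = 100 / rate%
= 100 / 5
= 20.0

20.0 pulls


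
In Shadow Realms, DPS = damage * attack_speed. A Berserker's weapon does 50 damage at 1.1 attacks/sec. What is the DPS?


DPS = damage * attack_speed
= 50 * 1.1
= 55.0

55.0 DPS


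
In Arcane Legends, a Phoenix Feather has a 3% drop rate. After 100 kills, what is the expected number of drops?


Expected drops = kills * (drop_rate / 100)
= 100 * (3 / 100)
= 100 * 0.03
= 3.0

3.0 drops


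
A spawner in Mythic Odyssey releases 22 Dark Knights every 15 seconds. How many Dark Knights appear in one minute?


Spawns per minute = count * (60 / interval)
= 22 * (60 / 15)
= 22 * 4.0
= 88.0

88.0 per minute


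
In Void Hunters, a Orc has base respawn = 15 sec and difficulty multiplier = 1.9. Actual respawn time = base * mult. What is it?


Respawn time = base * multiplier
= 15 * 1.9
= 28.5 seconds

28.5 seconds


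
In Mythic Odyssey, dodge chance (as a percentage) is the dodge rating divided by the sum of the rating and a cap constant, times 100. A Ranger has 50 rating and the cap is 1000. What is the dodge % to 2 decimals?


dodge% = 50 / (50 + 1000) * 100
= 50 / 1050 * 100
= 0.047619 * 100
= 4.76%

4.76%


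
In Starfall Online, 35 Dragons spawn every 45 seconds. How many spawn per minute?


Spawns per minute = count * (60 / interval)
= 35 * (60 / 45)
= 35 * 1.3333
= 46.67

46.67 per minute


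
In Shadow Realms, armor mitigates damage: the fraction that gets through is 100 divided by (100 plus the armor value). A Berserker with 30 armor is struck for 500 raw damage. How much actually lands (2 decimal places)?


actual = 500 * 100 / (100 + 30)
= 500 * 100 / 130
= 50000 / 130
= 384.62

384.62 damage


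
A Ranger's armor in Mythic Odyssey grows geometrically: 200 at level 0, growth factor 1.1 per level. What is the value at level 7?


value = base * growth^level
= 200 * 1.1^7
= 200 * 1.948717
= 389.74

389.74 armor


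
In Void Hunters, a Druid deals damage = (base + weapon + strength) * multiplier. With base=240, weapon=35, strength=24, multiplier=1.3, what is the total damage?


Sum base + weapon + str = 240 + 35 + 24 = 299
Multiply by 1.3:
299 * 1.3 = 388.7

388.7 damage


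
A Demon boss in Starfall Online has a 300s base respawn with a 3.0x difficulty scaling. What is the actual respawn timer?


Respawn time = base * multiplier
= 300 * 3.0
= 900.0 seconds

900.0 seconds


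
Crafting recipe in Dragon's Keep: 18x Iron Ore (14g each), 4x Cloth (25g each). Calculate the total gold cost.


Cost breakdown:
  Iron Ore: 18 * 14 = 252
  Cloth: 4 * 25 = 100
Total = 252 + 100 = 352

352 gold


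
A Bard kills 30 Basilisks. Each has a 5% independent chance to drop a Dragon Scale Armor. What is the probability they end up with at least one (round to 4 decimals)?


P(at least one) = 1 - P(none) = 1 - (1-p)^n
p = 5/100 = 0.05
1 - p = 0.95
(1 - p)^30 = 0.95^30 = 0.214639
P(at least one) = 1 - 0.214639 = 0.7854

0.7854


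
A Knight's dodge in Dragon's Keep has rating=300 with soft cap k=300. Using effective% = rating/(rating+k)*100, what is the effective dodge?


effective% = rating / (rating + k) * 100
= 300 / (300 + 300) * 100
= 300 / 600 * 100
= 0.5 * 100
= 50.00%

50.00%


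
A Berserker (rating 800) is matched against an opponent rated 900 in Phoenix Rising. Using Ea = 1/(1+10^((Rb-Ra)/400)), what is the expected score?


Elo expected score: Ea = 1/(1 + 10^((Rb-Ra)/400))
Rb - Ra = 900 - 800 = 100
(Rb-Ra)/400 = 100/400 = 0.25
10^0.25 = 1.778279
Ea = 1/(1 + 1.778279) = 1/2.778279 = 0.3599

0.3599


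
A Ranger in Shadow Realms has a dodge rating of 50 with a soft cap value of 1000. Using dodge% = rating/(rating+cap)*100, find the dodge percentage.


dodge% = 50 / (50 + 1000) * 100
= 50 / 1050 * 100
= 0.047619 * 100
= 4.76%

4.76%


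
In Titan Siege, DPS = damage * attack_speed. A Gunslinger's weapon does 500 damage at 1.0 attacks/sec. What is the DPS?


DPS = damage * attack_speed
= 500 * 1.0
= 500.0

500.0 DPS


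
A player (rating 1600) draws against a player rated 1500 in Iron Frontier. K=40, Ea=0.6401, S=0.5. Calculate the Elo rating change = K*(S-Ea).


Elo update: delta = K * (S - Ea), where S = 0.5 (draws)
S - Ea = 0.5 - 0.6401 = -0.1401
Rating change = 40 * -0.1401
= -5.60

-5.60 rating points


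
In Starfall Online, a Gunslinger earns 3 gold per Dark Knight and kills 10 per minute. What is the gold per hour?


Gold per minute = 3 * 10 = 30
Gold per hour = 30 * 60 = 1800

1800 gold/hour


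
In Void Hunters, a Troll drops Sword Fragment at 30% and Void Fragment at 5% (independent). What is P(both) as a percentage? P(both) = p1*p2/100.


For independent events, P(both) = P(A) * P(B)
= 30% * 5%
= 150 / 100 %
= 1.5%

1.5%


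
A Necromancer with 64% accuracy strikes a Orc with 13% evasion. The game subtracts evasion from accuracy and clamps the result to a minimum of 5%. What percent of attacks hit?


accuracy - evasion = 64 - 13 = 51
Apply floor: max(51, 5) = 51
Hit chance = 51%

51%


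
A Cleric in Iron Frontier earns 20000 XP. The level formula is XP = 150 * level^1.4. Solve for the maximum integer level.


XP = 150 * level^1.4, so level = (XP / 150)^(1/1.4)
= (20000 / 150)^(1/1.4)
= 133.3333^0.7143
= 32.9468
Floor: level = 32

level 32


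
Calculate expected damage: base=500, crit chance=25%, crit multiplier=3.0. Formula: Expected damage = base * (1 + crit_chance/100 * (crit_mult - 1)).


E[dmg] = base * (1 + crit_chance * (crit_mult - 1))
cc as decimal = 25/100 = 0.25
cm - 1 = 3.0 - 1 = 2.0
Bonus factor = 0.25 * 2.0 = 0.5
Total multiplier = 1 + 0.5 = 1.5
Expected damage = 500 * 1.5 = 750.00

750.00 damage


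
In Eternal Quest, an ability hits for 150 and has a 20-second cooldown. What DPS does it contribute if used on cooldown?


DPS = damage / cooldown
= 150 / 20
= 7.50

7.50 DPS


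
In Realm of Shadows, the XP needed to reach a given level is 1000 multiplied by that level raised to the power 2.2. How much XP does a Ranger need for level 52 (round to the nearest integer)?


XP = 1000 * level^2.2
Substitute level = 52:
XP = 1000 * 52^2.2
= 1000 * 5959.4661
= 5959466

5959466 XP


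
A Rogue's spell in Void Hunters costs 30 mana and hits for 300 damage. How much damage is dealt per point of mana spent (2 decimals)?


Efficiency = damage / mana
= 300 / 30
= 10.00

10.00 dmg/mana


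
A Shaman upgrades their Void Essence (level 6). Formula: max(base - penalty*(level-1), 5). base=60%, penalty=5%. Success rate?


raw_rate = 60 - 5 * (6 - 1)
= 60 - 5 * 5
= 60 - 25
= 35
Apply floor: max(35, 5) = 35%

35%


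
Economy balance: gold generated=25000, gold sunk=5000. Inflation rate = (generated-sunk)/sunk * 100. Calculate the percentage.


Net gold = 25000 - 5000 = 20000
Inflation rate = net / sunk * 100 = 20000 / 5000 * 100
= 4.0 * 100
= 400.00%

400.00%


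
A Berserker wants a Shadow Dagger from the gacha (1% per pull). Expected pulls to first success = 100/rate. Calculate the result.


Expected pulls for a geometric distribution = 1/p = 100 / rate%
= 100 / 1
= 100.0

100.0 pulls


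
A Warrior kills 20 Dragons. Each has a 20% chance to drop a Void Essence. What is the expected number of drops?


Expected drops = kills * (drop_rate / 100)
= 20 * (20 / 100)
= 20 * 0.2
= 4.0

4.0 drops


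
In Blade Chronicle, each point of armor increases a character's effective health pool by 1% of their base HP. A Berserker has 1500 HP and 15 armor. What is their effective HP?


EHP = 1500 * (1 + 15/100)
= 1500 * (1 + 0.15)
= 1500 * 1.15
= 1725.0

1725.0 EHP


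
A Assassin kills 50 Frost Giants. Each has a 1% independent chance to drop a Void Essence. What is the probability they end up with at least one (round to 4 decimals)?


P(at least one) = 1 - P(none) = 1 - (1-p)^n
p = 1/100 = 0.01
1 - p = 0.99
(1 - p)^50 = 0.99^50 = 0.605006
P(at least one) = 1 - 0.605006 = 0.3950

0.3950


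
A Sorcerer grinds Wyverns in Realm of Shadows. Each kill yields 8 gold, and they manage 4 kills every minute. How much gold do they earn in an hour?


Gold per minute = 8 * 4 = 32
Gold per hour = 32 * 60 = 1920

1920 gold/hour


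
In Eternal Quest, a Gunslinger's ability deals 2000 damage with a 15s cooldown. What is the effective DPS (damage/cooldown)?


DPS = damage / cooldown
= 2000 / 15
= 133.33

133.33 DPS


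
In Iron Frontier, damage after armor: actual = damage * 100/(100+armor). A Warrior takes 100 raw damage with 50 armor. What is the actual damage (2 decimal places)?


actual = 100 * 100 / (100 + 50)
= 100 * 100 / 150
= 10000 / 150
= 66.67

66.67 damage


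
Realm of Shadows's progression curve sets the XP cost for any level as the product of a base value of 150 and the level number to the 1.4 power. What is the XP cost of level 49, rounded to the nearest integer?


XP = 150 * level^1.4
Substitute level = 49:
XP = 150 * 49^1.4
= 150 * 232.4205
= 34863

34863 XP


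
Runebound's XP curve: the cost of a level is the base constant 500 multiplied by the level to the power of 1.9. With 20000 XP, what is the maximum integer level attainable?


XP = 500 * level^1.9, so level = (XP / 500)^(1/1.9)
= (20000 / 500)^(1/1.9)
= 40.0^0.5263
= 6.9693
Floor: level = 6

level 6


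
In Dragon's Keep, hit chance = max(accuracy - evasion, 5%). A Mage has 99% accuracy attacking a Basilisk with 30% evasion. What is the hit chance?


accuracy - evasion = 99 - 30 = 69
Apply floor: max(69, 5) = 69
Hit chance = 69%

69%


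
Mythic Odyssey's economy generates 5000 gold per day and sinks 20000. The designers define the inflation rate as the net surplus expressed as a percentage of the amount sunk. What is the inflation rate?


Net gold = 5000 - 20000 = -15000
Inflation rate = net / sunk * 100 = -15000 / 20000 * 100
= -0.75 * 100
= -75.00%

-75.00%


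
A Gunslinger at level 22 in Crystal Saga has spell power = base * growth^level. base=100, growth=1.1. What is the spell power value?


value = base * growth^level
= 100 * 1.1^22
= 100 * 8.140275
= 814.03

814.03 spell power


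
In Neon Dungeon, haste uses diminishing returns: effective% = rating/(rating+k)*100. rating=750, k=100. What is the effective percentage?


effective% = rating / (rating + k) * 100
= 750 / (750 + 100) * 100
= 750 / 850 * 100
= 0.882353 * 100
= 88.24%

88.24%


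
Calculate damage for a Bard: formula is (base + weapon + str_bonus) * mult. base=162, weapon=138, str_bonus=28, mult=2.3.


Sum base + weapon + str = 162 + 138 + 28 = 328
Multiply by 2.3:
328 * 2.3 = 754.4

754.4 damage


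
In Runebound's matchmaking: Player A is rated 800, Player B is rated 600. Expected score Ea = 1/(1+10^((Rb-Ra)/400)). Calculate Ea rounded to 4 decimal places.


Elo expected score: Ea = 1/(1 + 10^((Rb-Ra)/400))
Rb - Ra = 600 - 800 = -200
(Rb-Ra)/400 = -200/400 = -0.5
10^-0.5 = 0.316228
Ea = 1/(1 + 0.316228) = 1/1.316228 = 0.7597

0.7597


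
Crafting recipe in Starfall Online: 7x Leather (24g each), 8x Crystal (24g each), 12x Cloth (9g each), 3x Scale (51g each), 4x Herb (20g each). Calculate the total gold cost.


Cost breakdown:
  Leather: 7 * 24 = 168
  Crystal: 8 * 24 = 192
  Cloth: 12 * 9 = 108
  Scale: 3 * 51 = 153
  Herb: 4 * 20 = 80
Total = 168 + 192 + 108 + 153 + 80 = 701

701 gold


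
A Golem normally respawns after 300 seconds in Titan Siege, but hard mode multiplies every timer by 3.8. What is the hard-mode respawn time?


Respawn time = base * multiplier
= 300 * 3.8
= 1140.0 seconds

1140.0 seconds


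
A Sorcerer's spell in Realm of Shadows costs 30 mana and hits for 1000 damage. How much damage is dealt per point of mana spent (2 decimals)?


Efficiency = damage / mana
= 1000 / 30
= 33.33

33.33 dmg/mana


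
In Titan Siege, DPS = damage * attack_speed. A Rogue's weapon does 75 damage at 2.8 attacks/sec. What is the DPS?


DPS = damage * attack_speed
= 75 * 2.8
= 210.0

210.0 DPS


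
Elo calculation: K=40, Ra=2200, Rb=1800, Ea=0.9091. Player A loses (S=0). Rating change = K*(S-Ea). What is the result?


Elo update: delta = K * (S - Ea), where S = 0 (loses)
S - Ea = 0 - 0.9091 = -0.9091
Rating change = 40 * -0.9091
= -36.36

-36.36 rating points


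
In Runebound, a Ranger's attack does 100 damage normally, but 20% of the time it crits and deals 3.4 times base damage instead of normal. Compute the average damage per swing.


E[dmg] = base * (1 + crit_chance * (crit_mult - 1))
cc as decimal = 20/100 = 0.2
cm - 1 = 3.4 - 1 = 2.4
Bonus factor = 0.2 * 2.4 = 0.48
Total multiplier = 1 + 0.48 = 1.48
Expected damage = 100 * 1.48 = 148.00

148.00 damage
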